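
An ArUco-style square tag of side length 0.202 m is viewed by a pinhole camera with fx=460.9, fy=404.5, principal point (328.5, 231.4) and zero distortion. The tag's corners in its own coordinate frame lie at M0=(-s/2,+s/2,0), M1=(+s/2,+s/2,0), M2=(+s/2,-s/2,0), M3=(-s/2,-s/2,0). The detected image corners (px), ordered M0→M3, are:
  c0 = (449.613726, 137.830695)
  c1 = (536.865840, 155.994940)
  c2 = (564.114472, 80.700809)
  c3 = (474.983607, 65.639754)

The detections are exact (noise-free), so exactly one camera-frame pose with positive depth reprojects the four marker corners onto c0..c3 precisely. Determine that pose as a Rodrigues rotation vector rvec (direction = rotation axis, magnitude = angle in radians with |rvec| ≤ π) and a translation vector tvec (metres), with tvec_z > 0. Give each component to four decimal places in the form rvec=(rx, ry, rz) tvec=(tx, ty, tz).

rvec=(0.0088, 0.2409, 0.2949) tvec=(0.4127, -0.3227, 1.0754)

Intrinsics K: fx=460.9, fy=404.5, cx=328.5, cy=231.4
Marker side s = 0.202 m; corners in marker frame (Z=0):
  M0 = (-0.1010, +0.1010, 0)
  M1 = (+0.1010, +0.1010, 0)
  M2 = (+0.1010, -0.1010, 0)
  M3 = (-0.1010, -0.1010, 0)
Detected image corners:
  c0 = (449.613726, 137.830695) px
  c1 = (536.865840, 155.994940) px
  c2 = (564.114472, 80.700809) px
  c3 = (474.983607, 65.639754) px
Planar DLT: solve 8×8 A·h = b for H (H[2,2]=1):
  H  [+326.44838 -109.58911 +505.37196]
  H  [+58.34192 +369.35951 +110.01025]
  H  [-0.21747 +0.04059 +1.00000]
B = K⁻¹H; ‖b₁‖=0.929899, ‖b₂‖=0.929899; λ = 2/(‖b₁‖+‖b₂‖) = 1.075385, sign → tz>0 ⇒ λ=+1.075385
r₁ = λ·B[:,0] = (+0.92836,+0.28889,-0.23386); r₂ = λ·B[:,1] = (-0.28680,+0.95699,+0.04365)
r₃ = r₁×r₂ = (+0.23641,+0.02655,+0.97129); SVD([r₁ r₂ r₃]) → R = UVᵀ:
  R  [+0.92836 -0.28680 +0.23641]
  R  [+0.28889 +0.95699 +0.02655]
  R  [-0.23386 +0.04365 +0.97129]
t = (+0.41268, -0.32272, +1.07539) m
tr R = 2.856644; θ = arccos((tr R − 1)/2) = 0.380922 rad = 21.825°
axis k = ((R−Rᵀ)₃₂, (R−Rᵀ)₁₃, (R−Rᵀ)₂₁) / (2 sinθ) = (+0.022987, +0.632467, +0.774246)
rvec = θ·k = (+0.008756, +0.240921, +0.294927)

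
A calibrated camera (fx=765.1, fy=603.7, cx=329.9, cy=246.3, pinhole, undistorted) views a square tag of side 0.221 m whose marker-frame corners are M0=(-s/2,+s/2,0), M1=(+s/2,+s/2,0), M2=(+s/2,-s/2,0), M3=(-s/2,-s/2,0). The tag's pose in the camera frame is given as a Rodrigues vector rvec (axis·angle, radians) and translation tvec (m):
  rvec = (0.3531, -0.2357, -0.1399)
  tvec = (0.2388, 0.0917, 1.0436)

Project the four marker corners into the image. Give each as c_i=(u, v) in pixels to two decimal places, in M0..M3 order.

Intrinsics K: fx=765.1, fy=603.7, cx=329.9, cy=246.3
Marker side s = 0.221 m; corners in marker frame (Z=0):
  M0 = (-0.1105, +0.1105, 0)
  M1 = (+0.1105, +0.1105, 0)
  M2 = (+0.1105, -0.1105, 0)
  M3 = (-0.1105, -0.1105, 0)
rvec = (0.3531, -0.2357, -0.1399), |rvec| = θ = 0.44700 rad = 25.611°
Rodrigues: sinθ=0.43226, 1−cosθ=0.09825; R = I + sinθ·[k]× + (1−cosθ)·[k]×²:
    [+0.96306 +0.09436 -0.25222]
    [-0.17621 +0.92907 -0.32524]
    [+0.20364 +0.35767 +0.91137]
t = (0.2388, 0.0917, 1.0436) m
M0: Pc = R·M0+t = (+0.14281, +0.21383, +1.06062); u = 765.1·(+0.14281)/1.06062 + 329.9 = 432.9183, v = 603.7·(+0.21383)/1.06062 + 246.3 = 368.0129
M1: Pc = R·M1+t = (+0.35565, +0.17489, +1.10562); u = 765.1·(+0.35565)/1.10562 + 329.9 = 576.0088, v = 603.7·(+0.17489)/1.10562 + 246.3 = 341.7948
M2: Pc = R·M2+t = (+0.33479, -0.03043, +1.02658); u = 765.1·(+0.33479)/1.02658 + 329.9 = 579.4165, v = 603.7·(-0.03043)/1.02658 + 246.3 = 228.4031
M3: Pc = R·M3+t = (+0.12195, +0.00851, +0.98158); u = 765.1·(+0.12195)/0.98158 + 329.9 = 424.9592, v = 603.7·(+0.00851)/0.98158 + 246.3 = 251.5336

c0=(432.92, 368.01) c1=(576.01, 341.79) c2=(579.42, 228.40) c3=(424.96, 251.53)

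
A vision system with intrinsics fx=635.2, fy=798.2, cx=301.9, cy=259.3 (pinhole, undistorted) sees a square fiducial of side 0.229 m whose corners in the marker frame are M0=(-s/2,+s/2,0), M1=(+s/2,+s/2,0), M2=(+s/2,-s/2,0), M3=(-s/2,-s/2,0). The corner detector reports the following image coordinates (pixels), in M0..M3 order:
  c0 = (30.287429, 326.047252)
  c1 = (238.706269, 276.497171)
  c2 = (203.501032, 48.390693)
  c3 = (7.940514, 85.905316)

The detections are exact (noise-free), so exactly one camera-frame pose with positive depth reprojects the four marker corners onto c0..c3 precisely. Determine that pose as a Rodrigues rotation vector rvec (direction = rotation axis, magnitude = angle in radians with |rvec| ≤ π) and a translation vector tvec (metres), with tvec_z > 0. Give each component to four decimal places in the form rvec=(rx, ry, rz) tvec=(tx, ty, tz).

Intrinsics K: fx=635.2, fy=798.2, cx=301.9, cy=259.3
Marker side s = 0.229 m; corners in marker frame (Z=0):
  M0 = (-0.1145, +0.1145, 0)
  M1 = (+0.1145, +0.1145, 0)
  M2 = (+0.1145, -0.1145, 0)
  M3 = (-0.1145, -0.1145, 0)
Detected image corners:
  c0 = (30.287429, 326.047252) px
  c1 = (238.706269, 276.497171) px
  c2 = (203.501032, 48.390693) px
  c3 = (7.940514, 85.905316) px
Planar DLT: solve 8×8 A·h = b for H (H[2,2]=1):
  H  [+901.29884 +89.93214 +121.55796]
  H  [-158.18001 +966.24487 +179.74315]
  H  [+0.16834 -0.30197 +1.00000]
B = K⁻¹H; ‖b₁‖=1.372940, ‖b₂‖=1.372940; λ = 2/(‖b₁‖+‖b₂‖) = 0.728364, sign → tz>0 ⇒ λ=+0.728364
r₁ = λ·B[:,0] = (+0.97522,-0.18417,+0.12261); r₂ = λ·B[:,1] = (+0.20766,+0.95316,-0.21994)
r₃ = r₁×r₂ = (-0.07636,+0.23995,+0.96778); SVD([r₁ r₂ r₃]) → R = UVᵀ:
  R  [+0.97522 +0.20766 -0.07636]
  R  [-0.18417 +0.95316 +0.23995]
  R  [+0.12261 -0.21994 +0.96778]
t = (-0.20679, -0.07260, +0.72836) m
tr R = 2.896150; θ = arccos((tr R − 1)/2) = 0.323669 rad = 18.545°
axis k = ((R−Rᵀ)₃₂, (R−Rᵀ)₁₃, (R−Rᵀ)₂₁) / (2 sinθ) = (-0.722991, -0.312796, -0.615989)
rvec = θ·k = (-0.234010, -0.101243, -0.199377)

rvec=(-0.2340, -0.1012, -0.1994) tvec=(-0.2068, -0.0726, 0.7284)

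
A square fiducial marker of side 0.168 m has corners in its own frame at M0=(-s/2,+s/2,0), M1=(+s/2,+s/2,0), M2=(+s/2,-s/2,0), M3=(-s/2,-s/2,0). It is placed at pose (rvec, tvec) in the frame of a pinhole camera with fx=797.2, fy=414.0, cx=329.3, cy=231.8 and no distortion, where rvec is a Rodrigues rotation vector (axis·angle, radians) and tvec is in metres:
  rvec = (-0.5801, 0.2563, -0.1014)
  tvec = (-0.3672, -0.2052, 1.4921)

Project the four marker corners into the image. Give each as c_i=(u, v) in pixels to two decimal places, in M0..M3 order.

c0=(86.21, 197.48) c1=(170.54, 188.53) c2=(178.24, 153.10) c3=(98.78, 162.33)

Intrinsics K: fx=797.2, fy=414.0, cx=329.3, cy=231.8
Marker side s = 0.168 m; corners in marker frame (Z=0):
  M0 = (-0.0840, +0.0840, 0)
  M1 = (+0.0840, +0.0840, 0)
  M2 = (+0.0840, -0.0840, 0)
  M3 = (-0.0840, -0.0840, 0)
rvec = (-0.5801, 0.2563, -0.1014), |rvec| = θ = 0.64225 rad = 36.798°
Rodrigues: sinθ=0.59900, 1−cosθ=0.19925; R = I + sinθ·[k]× + (1−cosθ)·[k]×²:
    [+0.96330 +0.02275 +0.26745]
    [-0.16639 +0.83248 +0.52848]
    [-0.21063 -0.55359 +0.80572]
t = (-0.3672, -0.2052, 1.4921) m
M0: Pc = R·M0+t = (-0.44621, -0.12129, +1.46329); u = 797.2·(-0.44621)/1.46329 + 329.3 = 86.2072, v = 414.0·(-0.12129)/1.46329 + 231.8 = 197.4828
M1: Pc = R·M1+t = (-0.28437, -0.14925, +1.42791); u = 797.2·(-0.28437)/1.42791 + 329.3 = 170.5354, v = 414.0·(-0.14925)/1.42791 + 231.8 = 188.5276
M2: Pc = R·M2+t = (-0.28819, -0.28911, +1.52091); u = 797.2·(-0.28819)/1.52091 + 329.3 = 178.2403, v = 414.0·(-0.28911)/1.52091 + 231.8 = 153.1039
M3: Pc = R·M3+t = (-0.45003, -0.26115, +1.55629); u = 797.2·(-0.45003)/1.55629 + 329.3 = 98.7762, v = 414.0·(-0.26115)/1.55629 + 231.8 = 162.3294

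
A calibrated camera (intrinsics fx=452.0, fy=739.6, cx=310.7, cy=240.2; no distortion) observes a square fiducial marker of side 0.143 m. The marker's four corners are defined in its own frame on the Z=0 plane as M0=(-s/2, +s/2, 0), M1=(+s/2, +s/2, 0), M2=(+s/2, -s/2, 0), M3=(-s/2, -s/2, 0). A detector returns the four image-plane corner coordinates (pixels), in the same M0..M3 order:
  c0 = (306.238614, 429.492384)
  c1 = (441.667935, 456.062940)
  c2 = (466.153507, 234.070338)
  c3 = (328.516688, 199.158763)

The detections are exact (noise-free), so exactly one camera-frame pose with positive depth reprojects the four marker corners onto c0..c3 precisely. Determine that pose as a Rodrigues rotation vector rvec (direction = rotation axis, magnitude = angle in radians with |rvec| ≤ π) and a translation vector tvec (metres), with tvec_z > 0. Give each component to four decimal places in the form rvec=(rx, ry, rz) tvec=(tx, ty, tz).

rvec=(0.0785, -0.1031, 0.1508) tvec=(0.0768, 0.0562, 0.4571)

Intrinsics K: fx=452.0, fy=739.6, cx=310.7, cy=240.2
Marker side s = 0.143 m; corners in marker frame (Z=0):
  M0 = (-0.0715, +0.0715, 0)
  M1 = (+0.0715, +0.0715, 0)
  M2 = (+0.0715, -0.0715, 0)
  M3 = (-0.0715, -0.0715, 0)
Detected image corners:
  c0 = (306.238614, 429.492384) px
  c1 = (441.667935, 456.062940) px
  c2 = (466.153507, 234.070338) px
  c3 = (328.516688, 199.158763) px
Planar DLT: solve 8×8 A·h = b for H (H[2,2]=1):
  H  [+1046.09747 -104.38382 +386.67266]
  H  [+292.79679 +1631.72550 +331.19894]
  H  [+0.23702 +0.15366 +1.00000]
B = K⁻¹H; ‖b₁‖=2.187834, ‖b₂‖=2.187834; λ = 2/(‖b₁‖+‖b₂‖) = 0.457073, sign → tz>0 ⇒ λ=+0.457073
r₁ = λ·B[:,0] = (+0.98337,+0.14576,+0.10834); r₂ = λ·B[:,1] = (-0.15383,+0.98560,+0.07023)
r₃ = r₁×r₂ = (-0.09654,-0.08573,+0.99163); SVD([r₁ r₂ r₃]) → R = UVᵀ:
  R  [+0.98337 -0.15383 -0.09654]
  R  [+0.14576 +0.98560 -0.08573]
  R  [+0.10834 +0.07023 +0.99163]
t = (+0.07683, +0.05624, +0.45707) m
tr R = 2.960598; θ = arccos((tr R − 1)/2) = 0.198826 rad = 11.392°
axis k = ((R−Rᵀ)₃₂, (R−Rᵀ)₁₃, (R−Rᵀ)₂₁) / (2 sinθ) = (+0.394800, -0.518618, +0.758399)
rvec = θ·k = (+0.078497, -0.103115, +0.150790)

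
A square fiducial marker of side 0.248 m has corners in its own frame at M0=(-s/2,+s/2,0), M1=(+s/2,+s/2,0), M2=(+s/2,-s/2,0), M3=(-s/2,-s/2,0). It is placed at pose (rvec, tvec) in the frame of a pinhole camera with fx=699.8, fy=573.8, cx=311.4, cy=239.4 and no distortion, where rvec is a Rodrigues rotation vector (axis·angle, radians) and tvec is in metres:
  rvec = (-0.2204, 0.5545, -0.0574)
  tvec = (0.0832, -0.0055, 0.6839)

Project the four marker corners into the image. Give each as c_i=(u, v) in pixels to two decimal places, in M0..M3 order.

c0=(289.29, 342.52) c1=(533.34, 337.56) c2=(515.81, 114.97) c3=(292.04, 156.29)

Intrinsics K: fx=699.8, fy=573.8, cx=311.4, cy=239.4
Marker side s = 0.248 m; corners in marker frame (Z=0):
  M0 = (-0.1240, +0.1240, 0)
  M1 = (+0.1240, +0.1240, 0)
  M2 = (+0.1240, -0.1240, 0)
  M3 = (-0.1240, -0.1240, 0)
rvec = (-0.2204, 0.5545, -0.0574), |rvec| = θ = 0.59945 rad = 34.346°
Rodrigues: sinθ=0.56419, 1−cosθ=0.17435; R = I + sinθ·[k]× + (1−cosθ)·[k]×²:
    [+0.84922 -0.00527 +0.52802]
    [-0.11332 +0.97483 +0.19199]
    [-0.51574 -0.22288 +0.82724]
t = (0.0832, -0.0055, 0.6839) m
M0: Pc = R·M0+t = (-0.02276, +0.12943, +0.72022); u = 699.8·(-0.02276)/0.72022 + 311.4 = 289.2884, v = 573.8·(+0.12943)/0.72022 + 239.4 = 342.5185
M1: Pc = R·M1+t = (+0.18785, +0.10133, +0.59231); u = 699.8·(+0.18785)/0.59231 + 311.4 = 533.3384, v = 573.8·(+0.10133)/0.59231 + 239.4 = 337.5606
M2: Pc = R·M2+t = (+0.18916, -0.14043, +0.64758); u = 699.8·(+0.18916)/0.64758 + 311.4 = 515.8086, v = 573.8·(-0.14043)/0.64758 + 239.4 = 114.9695
M3: Pc = R·M3+t = (-0.02145, -0.11233, +0.77549); u = 699.8·(-0.02145)/0.77549 + 311.4 = 292.0448, v = 573.8·(-0.11233)/0.77549 + 239.4 = 156.2868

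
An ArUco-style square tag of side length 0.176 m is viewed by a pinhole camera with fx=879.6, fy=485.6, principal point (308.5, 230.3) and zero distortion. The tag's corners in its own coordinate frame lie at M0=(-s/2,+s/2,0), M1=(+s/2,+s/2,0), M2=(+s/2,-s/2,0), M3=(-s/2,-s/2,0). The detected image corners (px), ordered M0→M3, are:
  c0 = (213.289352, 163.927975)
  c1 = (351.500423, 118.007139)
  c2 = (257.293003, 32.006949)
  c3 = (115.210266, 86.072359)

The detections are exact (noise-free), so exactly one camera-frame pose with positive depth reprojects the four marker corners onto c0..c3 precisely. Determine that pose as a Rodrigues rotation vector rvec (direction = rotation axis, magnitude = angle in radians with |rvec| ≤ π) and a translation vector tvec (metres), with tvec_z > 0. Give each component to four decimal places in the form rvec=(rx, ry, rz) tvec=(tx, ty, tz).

Intrinsics K: fx=879.6, fy=485.6, cx=308.5, cy=230.3
Marker side s = 0.176 m; corners in marker frame (Z=0):
  M0 = (-0.0880, +0.0880, 0)
  M1 = (+0.0880, +0.0880, 0)
  M2 = (+0.0880, -0.0880, 0)
  M3 = (-0.0880, -0.0880, 0)
Detected image corners:
  c0 = (213.289352, 163.927975) px
  c1 = (351.500423, 118.007139) px
  c2 = (257.293003, 32.006949) px
  c3 = (115.210266, 86.072359) px
Planar DLT: solve 8×8 A·h = b for H (H[2,2]=1):
  H  [+718.44007 +636.52003 +233.90791]
  H  [-316.33601 +503.20684 +102.11443]
  H  [-0.33064 +0.38379 +1.00000]
B = K⁻¹H; ‖b₁‖=1.106342, ‖b₂‖=1.106342; λ = 2/(‖b₁‖+‖b₂‖) = 0.903879, sign → tz>0 ⇒ λ=+0.903879
r₁ = λ·B[:,0] = (+0.84309,-0.44708,-0.29886); r₂ = λ·B[:,1] = (+0.53242,+0.77213,+0.34690)
r₃ = r₁×r₂ = (+0.07567,-0.45159,+0.88901); SVD([r₁ r₂ r₃]) → R = UVᵀ:
  R  [+0.84309 +0.53242 +0.07567]
  R  [-0.44708 +0.77213 -0.45159]
  R  [-0.29886 +0.34690 +0.88901]
t = (-0.07665, -0.23860, +0.90388) m
tr R = 2.504232; θ = arccos((tr R − 1)/2) = 0.719529 rad = 41.226°
axis k = ((R−Rᵀ)₃₂, (R−Rᵀ)₁₃, (R−Rᵀ)₂₁) / (2 sinθ) = (+0.605809, +0.284153, -0.743137)
rvec = θ·k = (+0.435897, +0.204456, -0.534709)

rvec=(0.4359, 0.2045, -0.5347) tvec=(-0.0767, -0.2386, 0.9039)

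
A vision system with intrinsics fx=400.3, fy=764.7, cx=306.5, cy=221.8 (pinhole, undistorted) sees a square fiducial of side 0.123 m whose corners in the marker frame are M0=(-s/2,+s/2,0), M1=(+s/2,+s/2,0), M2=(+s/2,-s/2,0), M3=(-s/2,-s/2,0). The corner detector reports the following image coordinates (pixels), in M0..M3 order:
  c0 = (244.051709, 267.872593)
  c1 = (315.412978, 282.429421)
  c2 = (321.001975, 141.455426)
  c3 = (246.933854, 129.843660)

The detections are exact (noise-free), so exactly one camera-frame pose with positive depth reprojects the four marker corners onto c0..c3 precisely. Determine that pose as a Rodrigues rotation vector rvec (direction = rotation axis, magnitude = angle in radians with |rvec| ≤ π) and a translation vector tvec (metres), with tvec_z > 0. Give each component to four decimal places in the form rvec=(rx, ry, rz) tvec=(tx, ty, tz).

rvec=(0.1891, 0.1411, 0.0828) tvec=(-0.0416, -0.0132, 0.6628)

Intrinsics K: fx=400.3, fy=764.7, cx=306.5, cy=221.8
Marker side s = 0.123 m; corners in marker frame (Z=0):
  M0 = (-0.0615, +0.0615, 0)
  M1 = (+0.0615, +0.0615, 0)
  M2 = (+0.0615, -0.0615, 0)
  M3 = (-0.0615, -0.0615, 0)
Detected image corners:
  c0 = (244.051709, 267.872593) px
  c1 = (315.412978, 282.429421) px
  c2 = (321.001975, 141.455426) px
  c3 = (246.933854, 129.843660) px
Planar DLT: solve 8×8 A·h = b for H (H[2,2]=1):
  H  [+534.90920 +47.73430 +281.36740]
  H  [+65.72912 +1193.79552 +206.56878]
  H  [-0.19894 +0.29106 +1.00000]
B = K⁻¹H; ‖b₁‖=1.508681, ‖b₂‖=1.508681; λ = 2/(‖b₁‖+‖b₂‖) = 0.662831, sign → tz>0 ⇒ λ=+0.662831
r₁ = λ·B[:,0] = (+0.98668,+0.09522,-0.13186); r₂ = λ·B[:,1] = (-0.06868,+0.97881,+0.19292)
r₃ = r₁×r₂ = (+0.14744,-0.18130,+0.97231); SVD([r₁ r₂ r₃]) → R = UVᵀ:
  R  [+0.98668 -0.06868 +0.14744]
  R  [+0.09522 +0.97881 -0.18130]
  R  [-0.13186 +0.19292 +0.97231]
t = (-0.04162, -0.01320, +0.66283) m
tr R = 2.937805; θ = arccos((tr R − 1)/2) = 0.250040 rad = 14.326°
axis k = ((R−Rᵀ)₃₂, (R−Rᵀ)₁₃, (R−Rᵀ)₂₁) / (2 sinθ) = (+0.756180, +0.564369, +0.331179)
rvec = θ·k = (+0.189075, +0.141115, +0.082808)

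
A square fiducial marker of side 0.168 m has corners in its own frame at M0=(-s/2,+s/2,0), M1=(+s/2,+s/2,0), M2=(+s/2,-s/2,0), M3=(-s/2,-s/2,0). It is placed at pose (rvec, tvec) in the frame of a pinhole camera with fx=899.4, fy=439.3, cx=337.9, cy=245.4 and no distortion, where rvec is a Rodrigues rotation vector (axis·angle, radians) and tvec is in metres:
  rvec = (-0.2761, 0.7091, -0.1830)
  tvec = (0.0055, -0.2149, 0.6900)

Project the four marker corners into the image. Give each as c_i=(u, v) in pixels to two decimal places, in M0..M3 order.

c0=(273.72, 175.65) c1=(446.81, 132.80) c2=(421.91, 36.35) c3=(263.93, 89.27)

Intrinsics K: fx=899.4, fy=439.3, cx=337.9, cy=245.4
Marker side s = 0.168 m; corners in marker frame (Z=0):
  M0 = (-0.0840, +0.0840, 0)
  M1 = (+0.0840, +0.0840, 0)
  M2 = (+0.0840, -0.0840, 0)
  M3 = (-0.0840, -0.0840, 0)
rvec = (-0.2761, 0.7091, -0.1830), |rvec| = θ = 0.78265 rad = 44.843°
Rodrigues: sinθ=0.70516, 1−cosθ=0.29095; R = I + sinθ·[k]× + (1−cosθ)·[k]×²:
    [+0.74526 +0.07189 +0.66289]
    [-0.25788 +0.94788 +0.18713]
    [-0.61489 -0.31040 +0.72495]
t = (0.0055, -0.2149, 0.6900) m
M0: Pc = R·M0+t = (-0.05106, -0.11362, +0.71558); u = 899.4·(-0.05106)/0.71558 + 337.9 = 273.7195, v = 439.3·(-0.11362)/0.71558 + 245.4 = 175.6499
M1: Pc = R·M1+t = (+0.07414, -0.15694, +0.61228); u = 899.4·(+0.07414)/0.61228 + 337.9 = 446.8076, v = 439.3·(-0.15694)/0.61228 + 245.4 = 132.7979
M2: Pc = R·M2+t = (+0.06206, -0.31618, +0.66442); u = 899.4·(+0.06206)/0.66442 + 337.9 = 421.9120, v = 439.3·(-0.31618)/0.66442 + 245.4 = 36.3470
M3: Pc = R·M3+t = (-0.06314, -0.27286, +0.76772); u = 899.4·(-0.06314)/0.76772 + 337.9 = 263.9307, v = 439.3·(-0.27286)/0.76772 + 245.4 = 89.2664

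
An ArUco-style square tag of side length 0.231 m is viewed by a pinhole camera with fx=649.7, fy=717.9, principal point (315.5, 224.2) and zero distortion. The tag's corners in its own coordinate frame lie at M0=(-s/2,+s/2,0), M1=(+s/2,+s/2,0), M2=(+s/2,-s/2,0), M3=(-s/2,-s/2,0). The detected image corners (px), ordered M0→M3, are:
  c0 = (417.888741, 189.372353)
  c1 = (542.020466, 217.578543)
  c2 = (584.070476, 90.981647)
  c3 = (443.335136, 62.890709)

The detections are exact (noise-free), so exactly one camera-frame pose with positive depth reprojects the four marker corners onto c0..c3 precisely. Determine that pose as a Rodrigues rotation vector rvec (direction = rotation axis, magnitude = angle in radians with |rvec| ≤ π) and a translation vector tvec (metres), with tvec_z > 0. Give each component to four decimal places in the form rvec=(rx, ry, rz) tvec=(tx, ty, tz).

rvec=(0.6158, 0.1978, 0.1632) tvec=(0.3160, -0.1282, 1.1443)

Intrinsics K: fx=649.7, fy=717.9, cx=315.5, cy=224.2
Marker side s = 0.231 m; corners in marker frame (Z=0):
  M0 = (-0.1155, +0.1155, 0)
  M1 = (+0.1155, +0.1155, 0)
  M2 = (+0.1155, -0.1155, 0)
  M3 = (-0.1155, -0.1155, 0)
Detected image corners:
  c0 = (417.888741, 189.372353) px
  c1 = (542.020466, 217.578543) px
  c2 = (584.070476, 90.981647) px
  c3 = (443.335136, 62.890709) px
Planar DLT: solve 8×8 A·h = b for H (H[2,2]=1):
  H  [+512.55801 +109.10497 +494.92716]
  H  [+105.32758 +619.66557 +143.76046]
  H  [-0.11799 +0.51267 +1.00000]
B = K⁻¹H; ‖b₁‖=0.873893, ‖b₂‖=0.873893; λ = 2/(‖b₁‖+‖b₂‖) = 1.144305, sign → tz>0 ⇒ λ=+1.144305
r₁ = λ·B[:,0] = (+0.96832,+0.21005,-0.13501); r₂ = λ·B[:,1] = (-0.09272,+0.80451,+0.58666)
r₃ = r₁×r₂ = (+0.23185,-0.55555,+0.79850); SVD([r₁ r₂ r₃]) → R = UVᵀ:
  R  [+0.96832 -0.09272 +0.23185]
  R  [+0.21005 +0.80451 -0.55555]
  R  [-0.13501 +0.58666 +0.79850]
t = (+0.31602, -0.12822, +1.14431) m
tr R = 2.571336; θ = arccos((tr R − 1)/2) = 0.667021 rad = 38.217°
axis k = ((R−Rᵀ)₃₂, (R−Rᵀ)₁₃, (R−Rᵀ)₂₁) / (2 sinθ) = (+0.923150, +0.296502, +0.244706)
rvec = θ·k = (+0.615760, +0.197773, +0.163224)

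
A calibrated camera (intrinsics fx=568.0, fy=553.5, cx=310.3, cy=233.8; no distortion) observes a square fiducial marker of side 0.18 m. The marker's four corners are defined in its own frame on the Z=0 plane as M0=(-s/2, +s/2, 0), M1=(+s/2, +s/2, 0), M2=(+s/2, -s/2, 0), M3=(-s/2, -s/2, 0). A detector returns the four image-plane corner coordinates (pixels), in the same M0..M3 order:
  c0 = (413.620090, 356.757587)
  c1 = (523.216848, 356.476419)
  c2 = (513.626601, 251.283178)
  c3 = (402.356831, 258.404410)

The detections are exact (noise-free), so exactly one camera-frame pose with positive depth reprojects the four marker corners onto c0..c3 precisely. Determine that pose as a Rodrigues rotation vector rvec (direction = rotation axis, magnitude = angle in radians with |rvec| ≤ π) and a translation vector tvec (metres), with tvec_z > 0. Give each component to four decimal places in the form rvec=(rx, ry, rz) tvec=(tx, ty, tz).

rvec=(0.1353, 0.3529, -0.1069) tvec=(0.2531, 0.1247, 0.9512)

Intrinsics K: fx=568.0, fy=553.5, cx=310.3, cy=233.8
Marker side s = 0.18 m; corners in marker frame (Z=0):
  M0 = (-0.0900, +0.0900, 0)
  M1 = (+0.0900, +0.0900, 0)
  M2 = (+0.0900, -0.0900, 0)
  M3 = (-0.0900, -0.0900, 0)
Detected image corners:
  c0 = (413.620090, 356.757587) px
  c1 = (523.216848, 356.476419) px
  c2 = (513.626601, 251.283178) px
  c3 = (402.356831, 258.404410) px
Planar DLT: solve 8×8 A·h = b for H (H[2,2]=1):
  H  [+442.52035 +113.20634 +461.42692]
  H  [-133.18995 +601.16030 +306.33690]
  H  [-0.36905 +0.11901 +1.00000]
B = K⁻¹H; ‖b₁‖=1.051264, ‖b₂‖=1.051264; λ = 2/(‖b₁‖+‖b₂‖) = 0.951236, sign → tz>0 ⇒ λ=+0.951236
r₁ = λ·B[:,0] = (+0.93288,-0.08061,-0.35106); r₂ = λ·B[:,1] = (+0.12774,+0.98533,+0.11321)
r₃ = r₁×r₂ = (+0.33678,-0.15045,+0.92949); SVD([r₁ r₂ r₃]) → R = UVᵀ:
  R  [+0.93288 +0.12774 +0.33678]
  R  [-0.08061 +0.98533 -0.15045]
  R  [-0.35106 +0.11321 +0.92949]
t = (+0.25309, +0.12466, +0.95124) m
tr R = 2.847688; θ = arccos((tr R − 1)/2) = 0.392792 rad = 22.505°
axis k = ((R−Rᵀ)₃₂, (R−Rᵀ)₁₃, (R−Rᵀ)₂₁) / (2 sinθ) = (+0.344408, +0.898503, -0.272166)
rvec = θ·k = (+0.135281, +0.352925, -0.106905)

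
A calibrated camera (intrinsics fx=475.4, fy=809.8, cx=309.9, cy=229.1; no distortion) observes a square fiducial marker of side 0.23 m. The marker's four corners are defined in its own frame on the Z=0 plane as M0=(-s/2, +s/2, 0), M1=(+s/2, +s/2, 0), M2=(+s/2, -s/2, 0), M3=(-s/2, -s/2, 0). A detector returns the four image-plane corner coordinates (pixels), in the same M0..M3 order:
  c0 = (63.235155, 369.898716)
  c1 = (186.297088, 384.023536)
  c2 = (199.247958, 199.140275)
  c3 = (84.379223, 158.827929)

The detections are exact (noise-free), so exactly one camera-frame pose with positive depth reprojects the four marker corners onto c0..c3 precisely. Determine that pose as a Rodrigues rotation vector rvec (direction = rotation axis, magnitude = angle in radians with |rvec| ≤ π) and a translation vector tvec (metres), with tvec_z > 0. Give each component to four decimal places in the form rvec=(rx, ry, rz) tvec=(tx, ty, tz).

rvec=(-0.1723, -0.6195, 0.1300) tvec=(-0.3389, 0.0547, 0.9352)

Intrinsics K: fx=475.4, fy=809.8, cx=309.9, cy=229.1
Marker side s = 0.23 m; corners in marker frame (Z=0):
  M0 = (-0.1150, +0.1150, 0)
  M1 = (+0.1150, +0.1150, 0)
  M2 = (+0.1150, -0.1150, 0)
  M3 = (-0.1150, -0.1150, 0)
Detected image corners:
  c0 = (63.235155, 369.898716) px
  c1 = (186.297088, 384.023536) px
  c2 = (199.247958, 199.140275) px
  c3 = (84.379223, 158.827929) px
Planar DLT: solve 8×8 A·h = b for H (H[2,2]=1):
  H  [+597.36131 -101.24979 +137.63269]
  H  [+287.73393 +797.65155 +276.49569]
  H  [+0.60437 -0.21283 +1.00000]
B = K⁻¹H; ‖b₁‖=1.069240, ‖b₂‖=1.069240; λ = 2/(‖b₁‖+‖b₂‖) = 0.935244, sign → tz>0 ⇒ λ=+0.935244
r₁ = λ·B[:,0] = (+0.80671,+0.17240,+0.56524); r₂ = λ·B[:,1] = (-0.06943,+0.97753,-0.19905)
r₃ = r₁×r₂ = (-0.58685,+0.12133,+0.80055); SVD([r₁ r₂ r₃]) → R = UVᵀ:
  R  [+0.80671 -0.06943 -0.58685]
  R  [+0.17240 +0.97753 +0.12133]
  R  [+0.56524 -0.19905 +0.80055]
t = (-0.33890, +0.05474, +0.93524) m
tr R = 2.584796; θ = arccos((tr R − 1)/2) = 0.656066 rad = 37.590°
axis k = ((R−Rᵀ)₃₂, (R−Rᵀ)₁₃, (R−Rᵀ)₂₁) / (2 sinθ) = (-0.262605, -0.944324, +0.198218)
rvec = θ·k = (-0.172286, -0.619539, +0.130044)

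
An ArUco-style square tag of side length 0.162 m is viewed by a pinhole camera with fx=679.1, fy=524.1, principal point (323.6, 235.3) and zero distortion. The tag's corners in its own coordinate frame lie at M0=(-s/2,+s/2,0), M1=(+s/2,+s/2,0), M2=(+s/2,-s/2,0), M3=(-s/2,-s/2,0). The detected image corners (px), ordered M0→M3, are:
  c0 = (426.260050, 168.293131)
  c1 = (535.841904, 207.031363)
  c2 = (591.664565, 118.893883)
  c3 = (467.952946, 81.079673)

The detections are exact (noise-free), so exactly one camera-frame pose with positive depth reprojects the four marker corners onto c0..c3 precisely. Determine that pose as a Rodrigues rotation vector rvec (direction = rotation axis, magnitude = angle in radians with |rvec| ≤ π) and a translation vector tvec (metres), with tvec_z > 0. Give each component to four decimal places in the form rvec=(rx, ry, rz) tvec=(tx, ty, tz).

Intrinsics K: fx=679.1, fy=524.1, cx=323.6, cy=235.3
Marker side s = 0.162 m; corners in marker frame (Z=0):
  M0 = (-0.0810, +0.0810, 0)
  M1 = (+0.0810, +0.0810, 0)
  M2 = (+0.0810, -0.0810, 0)
  M3 = (-0.0810, -0.0810, 0)
Detected image corners:
  c0 = (426.260050, 168.293131) px
  c1 = (535.841904, 207.031363) px
  c2 = (591.664565, 118.893883) px
  c3 = (467.952946, 81.079673) px
Planar DLT: solve 8×8 A·h = b for H (H[2,2]=1):
  H  [+550.55309 +8.17719 +502.66253]
  H  [+188.79680 +628.76900 +145.47498]
  H  [-0.33108 +0.60935 +1.00000]
B = K⁻¹H; ‖b₁‖=1.143022, ‖b₂‖=1.143022; λ = 2/(‖b₁‖+‖b₂‖) = 0.874874, sign → tz>0 ⇒ λ=+0.874874
r₁ = λ·B[:,0] = (+0.84729,+0.44520,-0.28965); r₂ = λ·B[:,1] = (-0.24349,+0.81026,+0.53310)
r₃ = r₁×r₂ = (+0.47203,-0.38116,+0.79493); SVD([r₁ r₂ r₃]) → R = UVᵀ:
  R  [+0.84729 -0.24349 +0.47203]
  R  [+0.44520 +0.81026 -0.38116]
  R  [-0.28965 +0.53310 +0.79493]
t = (+0.23068, -0.14994, +0.87487) m
tr R = 2.452472; θ = arccos((tr R − 1)/2) = 0.757966 rad = 43.428°
axis k = ((R−Rᵀ)₃₂, (R−Rᵀ)₁₃, (R−Rᵀ)₂₁) / (2 sinθ) = (+0.664972, +0.553990, +0.500907)
rvec = θ·k = (+0.504026, +0.419906, +0.379670)

rvec=(0.5040, 0.4199, 0.3797) tvec=(0.2307, -0.1499, 0.8749)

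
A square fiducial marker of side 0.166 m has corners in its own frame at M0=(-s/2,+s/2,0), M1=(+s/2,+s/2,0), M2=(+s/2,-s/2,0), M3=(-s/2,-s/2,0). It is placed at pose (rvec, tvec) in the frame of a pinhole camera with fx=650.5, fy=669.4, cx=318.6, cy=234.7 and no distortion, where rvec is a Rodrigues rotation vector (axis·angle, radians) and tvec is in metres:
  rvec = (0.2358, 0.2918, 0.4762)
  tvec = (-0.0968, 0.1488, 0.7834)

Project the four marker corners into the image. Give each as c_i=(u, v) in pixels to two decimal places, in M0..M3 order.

c0=(159.74, 381.06) c1=(268.54, 455.55) c2=(325.64, 340.44) c3=(207.46, 266.76)

Intrinsics K: fx=650.5, fy=669.4, cx=318.6, cy=234.7
Marker side s = 0.166 m; corners in marker frame (Z=0):
  M0 = (-0.0830, +0.0830, 0)
  M1 = (+0.0830, +0.0830, 0)
  M2 = (+0.0830, -0.0830, 0)
  M3 = (-0.0830, -0.0830, 0)
rvec = (0.2358, 0.2918, 0.4762), |rvec| = θ = 0.60623 rad = 34.734°
Rodrigues: sinθ=0.56977, 1−cosθ=0.17820; R = I + sinθ·[k]× + (1−cosθ)·[k]×²:
    [+0.84876 -0.41420 +0.32870]
    [+0.48093 +0.86309 -0.15424]
    [-0.21981 +0.28900 +0.93175]
t = (-0.0968, 0.1488, 0.7834) m
M0: Pc = R·M0+t = (-0.20163, +0.18052, +0.82563); u = 650.5·(-0.20163)/0.82563 + 318.6 = 159.7425, v = 669.4·(+0.18052)/0.82563 + 234.7 = 381.0605
M1: Pc = R·M1+t = (-0.06073, +0.26035, +0.78914); u = 650.5·(-0.06073)/0.78914 + 318.6 = 268.5383, v = 669.4·(+0.26035)/0.78914 + 234.7 = 455.5477
M2: Pc = R·M2+t = (+0.00803, +0.11708, +0.74117); u = 650.5·(+0.00803)/0.74117 + 318.6 = 325.6440, v = 669.4·(+0.11708)/0.74117 + 234.7 = 340.4433
M3: Pc = R·M3+t = (-0.13287, +0.03725, +0.77766); u = 650.5·(-0.13287)/0.77766 + 318.6 = 207.4572, v = 669.4·(+0.03725)/0.77766 + 234.7 = 266.7618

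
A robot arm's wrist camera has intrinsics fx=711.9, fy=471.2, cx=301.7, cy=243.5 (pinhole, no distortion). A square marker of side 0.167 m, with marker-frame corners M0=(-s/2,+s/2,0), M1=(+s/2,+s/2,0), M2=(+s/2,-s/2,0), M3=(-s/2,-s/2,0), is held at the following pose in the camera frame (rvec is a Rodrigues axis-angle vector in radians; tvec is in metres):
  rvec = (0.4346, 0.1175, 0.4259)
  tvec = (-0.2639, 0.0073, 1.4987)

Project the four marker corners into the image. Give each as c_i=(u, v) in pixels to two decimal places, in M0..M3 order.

c0=(129.91, 255.90) c1=(199.74, 277.69) c2=(225.18, 235.17) c3=(151.85, 212.41)

Intrinsics K: fx=711.9, fy=471.2, cx=301.7, cy=243.5
Marker side s = 0.167 m; corners in marker frame (Z=0):
  M0 = (-0.0835, +0.0835, 0)
  M1 = (+0.0835, +0.0835, 0)
  M2 = (+0.0835, -0.0835, 0)
  M3 = (-0.0835, -0.0835, 0)
rvec = (0.4346, 0.1175, 0.4259), |rvec| = θ = 0.61974 rad = 35.508°
Rodrigues: sinθ=0.58082, 1−cosθ=0.18597; R = I + sinθ·[k]× + (1−cosθ)·[k]×²:
    [+0.90549 -0.37443 +0.19975]
    [+0.42388 +0.82072 -0.38308]
    [-0.02050 +0.43154 +0.90186]
t = (-0.2639, 0.0073, 1.4987) m
M0: Pc = R·M0+t = (-0.37077, +0.04044, +1.53645); u = 711.9·(-0.37077)/1.53645 + 301.7 = 129.9052, v = 471.2·(+0.04044)/1.53645 + 243.5 = 255.9009
M1: Pc = R·M1+t = (-0.21956, +0.11122, +1.53302); u = 711.9·(-0.21956)/1.53302 + 301.7 = 199.7429, v = 471.2·(+0.11122)/1.53302 + 243.5 = 277.6865
M2: Pc = R·M2+t = (-0.15703, -0.02584, +1.46095); u = 711.9·(-0.15703)/1.46095 + 301.7 = 225.1832, v = 471.2·(-0.02584)/1.46095 + 243.5 = 235.1673
M3: Pc = R·M3+t = (-0.30824, -0.09662, +1.46438); u = 711.9·(-0.30824)/1.46438 + 301.7 = 151.8491, v = 471.2·(-0.09662)/1.46438 + 243.5 = 212.4088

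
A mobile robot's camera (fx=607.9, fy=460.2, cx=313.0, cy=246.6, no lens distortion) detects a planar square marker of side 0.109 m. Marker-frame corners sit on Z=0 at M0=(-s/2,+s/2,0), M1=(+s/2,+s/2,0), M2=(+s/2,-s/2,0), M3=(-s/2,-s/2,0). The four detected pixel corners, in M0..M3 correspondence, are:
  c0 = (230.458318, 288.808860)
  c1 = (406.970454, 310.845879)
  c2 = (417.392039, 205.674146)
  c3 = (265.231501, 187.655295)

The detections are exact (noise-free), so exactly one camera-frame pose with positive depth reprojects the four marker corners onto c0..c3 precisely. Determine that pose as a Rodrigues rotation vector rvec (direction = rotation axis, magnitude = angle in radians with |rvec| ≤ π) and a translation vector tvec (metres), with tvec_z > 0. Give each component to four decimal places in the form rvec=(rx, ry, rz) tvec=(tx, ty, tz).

rvec=(-0.5837, -0.0110, 0.1654) tvec=(0.0115, -0.0020, 0.4005)

Intrinsics K: fx=607.9, fy=460.2, cx=313.0, cy=246.6
Marker side s = 0.109 m; corners in marker frame (Z=0):
  M0 = (-0.0545, +0.0545, 0)
  M1 = (+0.0545, +0.0545, 0)
  M2 = (+0.0545, -0.0545, 0)
  M3 = (-0.0545, -0.0545, 0)
Detected image corners:
  c0 = (230.458318, 288.808860) px
  c1 = (406.970454, 310.845879) px
  c2 = (417.392039, 205.674146) px
  c3 = (265.231501, 187.655295) px
Planar DLT: solve 8×8 A·h = b for H (H[2,2]=1):
  H  [+1469.29455 -660.63865 +330.45047]
  H  [+159.77796 +605.76785 +244.33952]
  H  [-0.09098 -1.37197 +1.00000]
B = K⁻¹H; ‖b₁‖=2.497117, ‖b₂‖=2.497117; λ = 2/(‖b₁‖+‖b₂‖) = 0.400462, sign → tz>0 ⇒ λ=+0.400462
r₁ = λ·B[:,0] = (+0.98668,+0.15856,-0.03644); r₂ = λ·B[:,1] = (-0.15231,+0.82154,-0.54942)
r₃ = r₁×r₂ = (-0.05718,+0.54765,+0.83475); SVD([r₁ r₂ r₃]) → R = UVᵀ:
  R  [+0.98668 -0.15231 -0.05718]
  R  [+0.15856 +0.82154 +0.54765]
  R  [-0.03644 -0.54942 +0.83475]
t = (+0.01150, -0.00197, +0.40046) m
tr R = 2.642970; θ = arccos((tr R − 1)/2) = 0.606786 rad = 34.766°
axis k = ((R−Rᵀ)₃₂, (R−Rᵀ)₁₃, (R−Rᵀ)₂₁) / (2 sinθ) = (-0.961959, -0.018193, +0.272587)
rvec = θ·k = (-0.583703, -0.011039, +0.165402)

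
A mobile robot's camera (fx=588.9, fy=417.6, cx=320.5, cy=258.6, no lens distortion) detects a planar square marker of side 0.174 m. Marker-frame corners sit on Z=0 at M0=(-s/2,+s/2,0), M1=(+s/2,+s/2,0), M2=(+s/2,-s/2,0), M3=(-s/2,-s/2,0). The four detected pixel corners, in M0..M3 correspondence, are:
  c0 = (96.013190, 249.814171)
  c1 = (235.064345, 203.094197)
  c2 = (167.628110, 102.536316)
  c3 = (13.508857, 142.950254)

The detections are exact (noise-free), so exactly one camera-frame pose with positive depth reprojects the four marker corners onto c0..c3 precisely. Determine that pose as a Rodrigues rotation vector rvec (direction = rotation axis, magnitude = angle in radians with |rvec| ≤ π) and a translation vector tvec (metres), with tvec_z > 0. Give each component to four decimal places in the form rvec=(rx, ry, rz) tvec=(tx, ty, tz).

Intrinsics K: fx=588.9, fy=417.6, cx=320.5, cy=258.6
Marker side s = 0.174 m; corners in marker frame (Z=0):
  M0 = (-0.0870, +0.0870, 0)
  M1 = (+0.0870, +0.0870, 0)
  M2 = (+0.0870, -0.0870, 0)
  M3 = (-0.0870, -0.0870, 0)
Detected image corners:
  c0 = (96.013190, 249.814171) px
  c1 = (235.064345, 203.094197) px
  c2 = (167.628110, 102.536316) px
  c3 = (13.508857, 142.950254) px
Planar DLT: solve 8×8 A·h = b for H (H[2,2]=1):
  H  [+904.15937 +472.44330 +132.29652]
  H  [-165.02925 +654.48380 +175.19661]
  H  [+0.49193 +0.33918 +1.00000]
B = K⁻¹H; ‖b₁‖=1.529239, ‖b₂‖=1.529239; λ = 2/(‖b₁‖+‖b₂‖) = 0.653920, sign → tz>0 ⇒ λ=+0.653920
r₁ = λ·B[:,0] = (+0.82892,-0.45762,+0.32168); r₂ = λ·B[:,1] = (+0.40390,+0.88751,+0.22179)
r₃ = r₁×r₂ = (-0.38699,-0.05392,+0.92050); SVD([r₁ r₂ r₃]) → R = UVᵀ:
  R  [+0.82892 +0.40390 -0.38699]
  R  [-0.45762 +0.88751 -0.05392]
  R  [+0.32168 +0.22179 +0.92050]
t = (-0.20898, -0.13060, +0.65392) m
tr R = 2.636930; θ = arccos((tr R − 1)/2) = 0.612062 rad = 35.069°
axis k = ((R−Rᵀ)₃₂, (R−Rᵀ)₁₃, (R−Rᵀ)₂₁) / (2 sinθ) = (+0.239938, -0.616717, -0.749726)
rvec = θ·k = (+0.146857, -0.377469, -0.458879)

rvec=(0.1469, -0.3775, -0.4589) tvec=(-0.2090, -0.1306, 0.6539)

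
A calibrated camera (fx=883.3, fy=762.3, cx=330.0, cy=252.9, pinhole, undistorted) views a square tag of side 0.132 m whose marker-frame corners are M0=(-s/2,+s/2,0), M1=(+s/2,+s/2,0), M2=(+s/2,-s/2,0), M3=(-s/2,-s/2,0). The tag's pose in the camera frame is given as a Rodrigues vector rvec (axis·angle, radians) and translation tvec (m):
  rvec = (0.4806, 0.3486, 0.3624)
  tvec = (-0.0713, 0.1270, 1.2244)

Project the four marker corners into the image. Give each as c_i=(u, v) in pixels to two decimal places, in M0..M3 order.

c0=(228.71, 345.20) c1=(308.64, 381.10) c2=(332.56, 317.64) c3=(247.62, 281.41)

Intrinsics K: fx=883.3, fy=762.3, cx=330.0, cy=252.9
Marker side s = 0.132 m; corners in marker frame (Z=0):
  M0 = (-0.0660, +0.0660, 0)
  M1 = (+0.0660, +0.0660, 0)
  M2 = (+0.0660, -0.0660, 0)
  M3 = (-0.0660, -0.0660, 0)
rvec = (0.4806, 0.3486, 0.3624), |rvec| = θ = 0.69558 rad = 39.854°
Rodrigues: sinθ=0.64083, 1−cosθ=0.23232; R = I + sinθ·[k]× + (1−cosθ)·[k]×²:
    [+0.87859 -0.25343 +0.40479]
    [+0.41432 +0.82603 -0.38211]
    [-0.23753 +0.50343 +0.83074]
t = (-0.0713, 0.1270, 1.2244) m
M0: Pc = R·M0+t = (-0.14601, +0.15417, +1.27330); u = 883.3·(-0.14601)/1.27330 + 330.0 = 228.7096, v = 762.3·(+0.15417)/1.27330 + 252.9 = 345.2001
M1: Pc = R·M1+t = (-0.03004, +0.20886, +1.24195); u = 883.3·(-0.03004)/1.24195 + 330.0 = 308.6352, v = 762.3·(+0.20886)/1.24195 + 252.9 = 381.0988
M2: Pc = R·M2+t = (+0.00341, +0.09983, +1.17550); u = 883.3·(+0.00341)/1.17550 + 330.0 = 332.5648, v = 762.3·(+0.09983)/1.17550 + 252.9 = 317.6370
M3: Pc = R·M3+t = (-0.11256, +0.04514, +1.20685); u = 883.3·(-0.11256)/1.20685 + 330.0 = 247.6165, v = 762.3·(+0.04514)/1.20685 + 252.9 = 281.4103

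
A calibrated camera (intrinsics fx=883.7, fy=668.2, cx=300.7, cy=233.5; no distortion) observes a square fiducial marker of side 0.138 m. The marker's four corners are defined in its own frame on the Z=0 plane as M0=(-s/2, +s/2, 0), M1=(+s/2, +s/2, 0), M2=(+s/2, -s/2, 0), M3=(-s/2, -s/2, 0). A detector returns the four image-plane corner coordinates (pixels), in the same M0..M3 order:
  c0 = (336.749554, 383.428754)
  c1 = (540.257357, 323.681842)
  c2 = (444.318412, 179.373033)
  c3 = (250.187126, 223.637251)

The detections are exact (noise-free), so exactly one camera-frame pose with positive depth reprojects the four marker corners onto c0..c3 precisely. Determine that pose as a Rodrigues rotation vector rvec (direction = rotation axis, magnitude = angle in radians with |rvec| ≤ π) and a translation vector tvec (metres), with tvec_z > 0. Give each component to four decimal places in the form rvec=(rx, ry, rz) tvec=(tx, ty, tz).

Intrinsics K: fx=883.7, fy=668.2, cx=300.7, cy=233.5
Marker side s = 0.138 m; corners in marker frame (Z=0):
  M0 = (-0.0690, +0.0690, 0)
  M1 = (+0.0690, +0.0690, 0)
  M2 = (+0.0690, -0.0690, 0)
  M3 = (-0.0690, -0.0690, 0)
Detected image corners:
  c0 = (336.749554, 383.428754) px
  c1 = (540.257357, 323.681842) px
  c2 = (444.318412, 179.373033) px
  c3 = (250.187126, 223.637251) px
Planar DLT: solve 8×8 A·h = b for H (H[2,2]=1):
  H  [+1650.21197 +431.44950 +394.70831]
  H  [-225.61705 +936.52400 +273.48229]
  H  [+0.53673 -0.58808 +1.00000]
B = K⁻¹H; ‖b₁‖=1.844537, ‖b₂‖=1.844537; λ = 2/(‖b₁‖+‖b₂‖) = 0.542141, sign → tz>0 ⇒ λ=+0.542141
r₁ = λ·B[:,0] = (+0.91338,-0.28474,+0.29098); r₂ = λ·B[:,1] = (+0.37318,+0.87126,-0.31882)
r₃ = r₁×r₂ = (-0.16274,+0.39980,+0.90204); SVD([r₁ r₂ r₃]) → R = UVᵀ:
  R  [+0.91338 +0.37318 -0.16274]
  R  [-0.28474 +0.87126 +0.39980]
  R  [+0.29098 -0.31882 +0.90204]
t = (+0.05767, +0.03244, +0.54214) m
tr R = 2.686674; θ = arccos((tr R − 1)/2) = 0.567333 rad = 32.506°
axis k = ((R−Rᵀ)₃₂, (R−Rᵀ)₁₃, (R−Rᵀ)₂₁) / (2 sinθ) = (-0.668627, -0.422158, -0.612144)
rvec = θ·k = (-0.379334, -0.239505, -0.347290)

rvec=(-0.3793, -0.2395, -0.3473) tvec=(0.0577, 0.0324, 0.5421)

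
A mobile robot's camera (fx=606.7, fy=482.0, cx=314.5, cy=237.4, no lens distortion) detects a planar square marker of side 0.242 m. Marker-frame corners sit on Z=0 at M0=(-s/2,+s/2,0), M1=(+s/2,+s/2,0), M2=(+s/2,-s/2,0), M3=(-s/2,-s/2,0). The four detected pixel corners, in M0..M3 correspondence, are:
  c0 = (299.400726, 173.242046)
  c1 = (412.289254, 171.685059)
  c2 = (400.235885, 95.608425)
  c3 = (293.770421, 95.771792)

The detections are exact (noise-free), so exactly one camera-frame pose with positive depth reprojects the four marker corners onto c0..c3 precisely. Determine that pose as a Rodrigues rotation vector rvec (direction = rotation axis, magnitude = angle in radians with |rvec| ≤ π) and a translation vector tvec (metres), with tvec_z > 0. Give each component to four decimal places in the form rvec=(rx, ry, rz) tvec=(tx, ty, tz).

rvec=(-0.3374, -0.0899, -0.0460) tvec=(0.0814, -0.2873, 1.3253)

Intrinsics K: fx=606.7, fy=482.0, cx=314.5, cy=237.4
Marker side s = 0.242 m; corners in marker frame (Z=0):
  M0 = (-0.1210, +0.1210, 0)
  M1 = (+0.1210, +0.1210, 0)
  M2 = (+0.1210, -0.1210, 0)
  M3 = (-0.1210, -0.1210, 0)
Detected image corners:
  c0 = (299.400726, 173.242046) px
  c1 = (412.289254, 171.685059) px
  c2 = (400.235885, 95.608425) px
  c3 = (293.770421, 95.771792) px
Planar DLT: solve 8×8 A·h = b for H (H[2,2]=1):
  H  [+478.19726 -50.43775 +351.77080]
  H  [+6.21669 +283.99342 +132.92199]
  H  [+0.07223 -0.24782 +1.00000]
B = K⁻¹H; ‖b₁‖=0.754558, ‖b₂‖=0.754558; λ = 2/(‖b₁‖+‖b₂‖) = 1.325280, sign → tz>0 ⇒ λ=+1.325280
r₁ = λ·B[:,0] = (+0.99495,-0.03006,+0.09573); r₂ = λ·B[:,1] = (+0.06008,+0.94262,-0.32843)
r₃ = r₁×r₂ = (-0.08036,+0.33253,+0.93966); SVD([r₁ r₂ r₃]) → R = UVᵀ:
  R  [+0.99495 +0.06008 -0.08036]
  R  [-0.03006 +0.94262 +0.33253]
  R  [+0.09573 -0.32843 +0.93966]
t = (+0.08141, -0.28727, +1.32528) m
tr R = 2.877233; θ = arccos((tr R − 1)/2) = 0.352199 rad = 20.180°
axis k = ((R−Rᵀ)₃₂, (R−Rᵀ)₁₃, (R−Rᵀ)₂₁) / (2 sinθ) = (-0.958013, -0.255235, -0.130640)
rvec = θ·k = (-0.337411, -0.089894, -0.046011)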